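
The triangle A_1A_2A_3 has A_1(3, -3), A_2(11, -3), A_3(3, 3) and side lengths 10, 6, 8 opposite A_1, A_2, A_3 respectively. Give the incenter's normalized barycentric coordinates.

(5/12, 1/4, 1/3)

The incenter has barycentric coordinates proportional to the opposite side lengths: (10 : 6 : 8).
Normalizing by 10+6+8 = 24 gives (5/12, 1/4, 1/3).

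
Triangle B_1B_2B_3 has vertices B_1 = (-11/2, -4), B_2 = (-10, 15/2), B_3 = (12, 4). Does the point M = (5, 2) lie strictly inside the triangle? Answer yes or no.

Barycentric coordinates of M: (274/949, 84/949, 591/949).
The three coordinates are positive, positive, positive; a point is interior exactly when all three are positive.

yes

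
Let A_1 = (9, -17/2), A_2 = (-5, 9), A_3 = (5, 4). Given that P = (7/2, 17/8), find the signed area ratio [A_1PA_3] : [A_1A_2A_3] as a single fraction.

1/4

[A_1A_2A_3] = ½·(9·(9−4) + (-5)·(4−(-17/2)) + 5·(-17/2−9)) = ½·(45 − 125/2 − 175/2) = -105/2.
[A_1PA_3] = ½·(9·(17/8−4) + (7/2)·(4−(-17/2)) + 5·(-17/2−(17/8))) = ½·(-135/8 + 175/4 − 425/8) = -105/8, so the ratio is (-105/8)/(-105/2) = 1/4.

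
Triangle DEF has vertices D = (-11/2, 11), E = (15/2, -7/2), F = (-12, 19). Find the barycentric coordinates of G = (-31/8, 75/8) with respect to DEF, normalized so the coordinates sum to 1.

Signed area of the reference triangle: [DEF] = ½·((-11/2)·(-7/2−19) + (15/2)·(19−11) + (-12)·(11−(-7/2))) = ½·(495/4 + 60 − 174) = 39/8.
[GEF] = ½·((-31/8)·(-7/2−19) + (15/2)·(19−(75/8)) + (-12)·(75/8−(-7/2))) = ½·(1395/16 + 1155/16 − 309/2) = 39/16, so the D-coordinate is (39/16)/(39/8) = 1/2.
[DGF] = ½·((-11/2)·(75/8−19) + (-31/8)·(19−11) + (-12)·(11−(75/8))) = ½·(847/16 − 31 − 39/2) = 39/32, so the E-coordinate is 1/4.
[DEG] = ½·((-11/2)·(-7/2−(75/8)) + (15/2)·(75/8−11) + (-31/8)·(11−(-7/2))) = ½·(1133/16 − 195/16 − 899/16) = 39/32, so the F-coordinate is 1/4.

(1/2, 1/4, 1/4)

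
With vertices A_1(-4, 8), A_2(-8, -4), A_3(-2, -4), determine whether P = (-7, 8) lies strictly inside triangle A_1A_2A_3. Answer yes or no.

Barycentric coordinates of P: (1, 1/2, -1/2).
The three coordinates are positive, positive, negative; a point is interior exactly when all three are positive.

no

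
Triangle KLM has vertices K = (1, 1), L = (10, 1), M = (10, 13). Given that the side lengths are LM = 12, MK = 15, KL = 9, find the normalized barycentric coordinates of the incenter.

(1/3, 5/12, 1/4)

The incenter has barycentric coordinates proportional to the opposite side lengths: (12 : 15 : 9).
Normalizing by 12+15+9 = 36 gives (1/3, 5/12, 1/4).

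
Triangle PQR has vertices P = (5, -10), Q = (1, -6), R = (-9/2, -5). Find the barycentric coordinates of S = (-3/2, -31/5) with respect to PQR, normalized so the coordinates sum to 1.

Signed area of the reference triangle: [PQR] = ½·(5·(-6−(-5)) + 1·(-5−(-10)) + (-9/2)·(-10−(-6))) = ½·(-5 + 5 + 18) = 9.
[SQR] = ½·((-3/2)·(-6−(-5)) + 1·(-5−(-31/5)) + (-9/2)·(-31/5−(-6))) = ½·(3/2 + 6/5 + 9/10) = 9/5, so the P-coordinate is (9/5)/9 = 1/5.
[PSR] = ½·(5·(-31/5−(-5)) + (-3/2)·(-5−(-10)) + (-9/2)·(-10−(-31/5))) = ½·(-6 − 15/2 + 171/10) = 9/5, so the Q-coordinate is 1/5.
[PQS] = ½·(5·(-6−(-31/5)) + 1·(-31/5−(-10)) + (-3/2)·(-10−(-6))) = ½·(1 + 19/5 + 6) = 27/5, so the R-coordinate is 3/5.
Check: 1/5 + 1/5 + 3/5 = 1.

(1/5, 1/5, 3/5)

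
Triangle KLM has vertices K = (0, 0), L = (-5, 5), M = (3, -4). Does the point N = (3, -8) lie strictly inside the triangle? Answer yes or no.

Barycentric coordinates of N: (-32/5, 12/5, 5).
The three coordinates are negative, positive, positive; a point is interior exactly when all three are positive.

no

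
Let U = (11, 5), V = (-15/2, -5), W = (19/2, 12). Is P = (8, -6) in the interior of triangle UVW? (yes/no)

no

Barycentric coordinates of P: (33/17, 75/289, -347/289).
The three coordinates are positive, positive, negative; a point is interior exactly when all three are positive.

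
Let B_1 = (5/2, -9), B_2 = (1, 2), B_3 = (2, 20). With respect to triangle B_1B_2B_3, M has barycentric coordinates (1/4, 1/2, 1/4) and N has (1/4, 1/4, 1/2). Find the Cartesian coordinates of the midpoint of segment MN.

(7/4, 6)

Barycentric coordinates of the midpoint are the average: (1/4, 3/8, 3/8).
Converting: (1/4)·B_1 + (3/8)·B_2 + (3/8)·B_3 = (7/4, 6).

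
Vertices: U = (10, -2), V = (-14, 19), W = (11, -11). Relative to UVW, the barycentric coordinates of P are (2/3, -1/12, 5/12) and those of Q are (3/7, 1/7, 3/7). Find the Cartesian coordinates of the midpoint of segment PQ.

Barycentric coordinates of the midpoint are the average: (23/42, 5/168, 71/168).
Converting: (23/42)·U + (5/168)·V + (71/168)·W = (233/24, -145/28).

(233/24, -145/28)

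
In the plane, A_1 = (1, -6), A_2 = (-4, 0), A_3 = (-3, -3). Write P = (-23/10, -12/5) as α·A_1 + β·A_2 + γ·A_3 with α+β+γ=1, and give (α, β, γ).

Signed area of the reference triangle: [A_1A_2A_3] = ½·(1·(0−(-3)) + (-4)·(-3−(-6)) + (-3)·(-6−0)) = ½·(3 − 12 + 18) = 9/2.
[PA_2A_3] = ½·((-23/10)·(0−(-3)) + (-4)·(-3−(-12/5)) + (-3)·(-12/5−0)) = ½·(-69/10 + 12/5 + 36/5) = 27/20, so the A_1-coordinate is (27/20)/(9/2) = 3/10.
[A_1PA_3] = ½·(1·(-12/5−(-3)) + (-23/10)·(-3−(-6)) + (-3)·(-6−(-12/5))) = ½·(3/5 − 69/10 + 54/5) = 9/4, so the A_2-coordinate is 1/2.
[A_1A_2P] = ½·(1·(0−(-12/5)) + (-4)·(-12/5−(-6)) + (-23/10)·(-6−0)) = ½·(12/5 − 72/5 + 69/5) = 9/10, so the A_3-coordinate is 1/5.

(3/10, 1/2, 1/5)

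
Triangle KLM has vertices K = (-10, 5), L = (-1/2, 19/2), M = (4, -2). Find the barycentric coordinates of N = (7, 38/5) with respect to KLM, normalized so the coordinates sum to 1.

Signed area of the reference triangle: [KLM] = ½·((-10)·(19/2−(-2)) + (-1/2)·(-2−5) + 4·(5−(19/2))) = ½·(-115 + 7/2 − 18) = -259/4.
[NLM] = ½·(7·(19/2−(-2)) + (-1/2)·(-2−(38/5)) + 4·(38/5−(19/2))) = ½·(161/2 + 24/5 − 38/5) = 777/20, so the K-coordinate is (777/20)/(-259/4) = -3/5.
[KNM] = ½·((-10)·(38/5−(-2)) + 7·(-2−5) + 4·(5−(38/5))) = ½·(-96 − 49 − 52/5) = -777/10, so the L-coordinate is 6/5.
[KLN] = ½·((-10)·(19/2−(38/5)) + (-1/2)·(38/5−5) + 7·(5−(19/2))) = ½·(-19 − 13/10 − 63/2) = -259/10, so the M-coordinate is 2/5.

(-3/5, 6/5, 2/5)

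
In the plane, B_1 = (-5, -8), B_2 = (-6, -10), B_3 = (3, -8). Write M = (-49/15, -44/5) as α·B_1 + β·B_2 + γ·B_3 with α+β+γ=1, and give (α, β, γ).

(1/3, 2/5, 4/15)

Signed area of the reference triangle: [B_1B_2B_3] = ½·((-5)·(-10−(-8)) + (-6)·(-8−(-8)) + 3·(-8−(-10))) = ½·(10 + 0 + 6) = 8.
[MB_2B_3] = ½·((-49/15)·(-10−(-8)) + (-6)·(-8−(-44/5)) + 3·(-44/5−(-10))) = ½·(98/15 − 24/5 + 18/5) = 8/3, so the B_1-coordinate is (8/3)/8 = 1/3.
[B_1MB_3] = ½·((-5)·(-44/5−(-8)) + (-49/15)·(-8−(-8)) + 3·(-8−(-44/5))) = ½·(4 + 0 + 12/5) = 16/5, so the B_2-coordinate is 2/5.
[B_1B_2M] = ½·((-5)·(-10−(-44/5)) + (-6)·(-44/5−(-8)) + (-49/15)·(-8−(-10))) = ½·(6 + 24/5 − 98/15) = 32/15, so the B_3-coordinate is 4/15.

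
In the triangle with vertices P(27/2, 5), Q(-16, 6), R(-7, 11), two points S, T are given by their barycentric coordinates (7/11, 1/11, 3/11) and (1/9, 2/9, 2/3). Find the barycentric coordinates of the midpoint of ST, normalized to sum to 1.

(37/99, 31/198, 31/66)

Since both coordinate triples sum to 1, the midpoint's barycentrics are the componentwise average.
(7/11+1/9)/2 = 37/99; similarly 31/198 and 31/66.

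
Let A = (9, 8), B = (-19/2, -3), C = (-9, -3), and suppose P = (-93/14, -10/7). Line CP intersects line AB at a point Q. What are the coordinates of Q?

Barycentric coordinates of P with respect to ABC: (1/7, 3/7, 3/7).
On side AB the C-coordinate is zero; dropping P's C-weight 3/7 and renormalizing the remaining 1/7 : 3/7 gives weights 1/4, 3/4 on A, B.
Q = (1/4)·(9, 8) + (3/4)·(-19/2, -3) = (-39/8, -1/4).

(-39/8, -1/4)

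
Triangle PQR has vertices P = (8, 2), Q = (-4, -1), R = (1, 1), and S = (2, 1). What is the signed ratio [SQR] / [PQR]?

2/9

[PQR] = ½·(8·(-1−1) + (-4)·(1−2) + 1·(2−(-1))) = ½·(-16 + 4 + 3) = -9/2.
[SQR] = ½·(2·(-1−1) + (-4)·(1−1) + 1·(1−(-1))) = ½·(-4 + 0 + 2) = -1, so the ratio is (-1)/(-9/2) = 2/9.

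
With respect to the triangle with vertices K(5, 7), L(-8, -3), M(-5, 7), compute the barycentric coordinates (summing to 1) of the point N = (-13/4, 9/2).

(1/4, 1/4, 1/2)

Signed area of the reference triangle: [KLM] = ½·(5·(-3−7) + (-8)·(7−7) + (-5)·(7−(-3))) = ½·(-50 + 0 − 50) = -50.
[NLM] = ½·((-13/4)·(-3−7) + (-8)·(7−(9/2)) + (-5)·(9/2−(-3))) = ½·(65/2 − 20 − 75/2) = -25/2, so the K-coordinate is (-25/2)/(-50) = 1/4.
[KNM] = ½·(5·(9/2−7) + (-13/4)·(7−7) + (-5)·(7−(9/2))) = ½·(-25/2 + 0 − 25/2) = -25/2, so the L-coordinate is 1/4.
[KLN] = ½·(5·(-3−(9/2)) + (-8)·(9/2−7) + (-13/4)·(7−(-3))) = ½·(-75/2 + 20 − 65/2) = -25, so the M-coordinate is 1/2.
Check: 1/4 + 1/4 + 1/2 = 1.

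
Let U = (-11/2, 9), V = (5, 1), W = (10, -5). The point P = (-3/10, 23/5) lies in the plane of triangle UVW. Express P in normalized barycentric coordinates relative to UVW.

Signed area of the reference triangle: [UVW] = ½·((-11/2)·(1−(-5)) + 5·(-5−9) + 10·(9−1)) = ½·(-33 − 70 + 80) = -23/2.
[PVW] = ½·((-3/10)·(1−(-5)) + 5·(-5−(23/5)) + 10·(23/5−1)) = ½·(-9/5 − 48 + 36) = -69/10, so the U-coordinate is (-69/10)/(-23/2) = 3/5.
[UPW] = ½·((-11/2)·(23/5−(-5)) + (-3/10)·(-5−9) + 10·(9−(23/5))) = ½·(-264/5 + 21/5 + 44) = -23/10, so the V-coordinate is 1/5.
[UVP] = ½·((-11/2)·(1−(23/5)) + 5·(23/5−9) + (-3/10)·(9−1)) = ½·(99/5 − 22 − 12/5) = -23/10, so the W-coordinate is 1/5.

(3/5, 1/5, 1/5)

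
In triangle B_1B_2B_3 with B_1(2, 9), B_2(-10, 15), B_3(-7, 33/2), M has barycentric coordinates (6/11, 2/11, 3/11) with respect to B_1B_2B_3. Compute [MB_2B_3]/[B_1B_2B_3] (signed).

The signed ratio [MB_2B_3]/[B_1B_2B_3] equals the barycentric coordinate of M at vertex B_1, which is 6/11.

6/11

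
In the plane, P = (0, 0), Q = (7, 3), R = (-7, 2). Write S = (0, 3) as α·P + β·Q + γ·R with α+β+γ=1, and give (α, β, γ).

Signed area of the reference triangle: [PQR] = ½·(0·(3−2) + 7·(2−0) + (-7)·(0−3)) = ½·(0 + 14 + 21) = 35/2.
[SQR] = ½·(0·(3−2) + 7·(2−3) + (-7)·(3−3)) = ½·(0 − 7 + 0) = -7/2, so the P-coordinate is (-7/2)/(35/2) = -1/5.
[PSR] = ½·(0·(3−2) + 0·(2−0) + (-7)·(0−3)) = ½·(0 + 0 + 21) = 21/2, so the Q-coordinate is 3/5.
[PQS] = ½·(0·(3−3) + 7·(3−0) + 0·(0−3)) = ½·(0 + 21 + 0) = 21/2, so the R-coordinate is 3/5.
Check: -1/5 + 3/5 + 3/5 = 1.

(-1/5, 3/5, 3/5)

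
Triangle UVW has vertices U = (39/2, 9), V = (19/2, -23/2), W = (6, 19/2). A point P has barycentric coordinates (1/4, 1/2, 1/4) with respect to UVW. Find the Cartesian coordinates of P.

P = (1/4)·U + (1/2)·V + (1/4)·W.
x-coordinate: (1/4)·(39/2) + (1/2)·(19/2) + (1/4)·6 = 89/8.
y-coordinate: (1/4)·9 + (1/2)·(-23/2) + (1/4)·(19/2) = -9/8.

(89/8, -9/8)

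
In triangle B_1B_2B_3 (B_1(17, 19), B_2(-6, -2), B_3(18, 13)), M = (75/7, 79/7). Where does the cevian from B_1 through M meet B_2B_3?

Barycentric coordinates of M with respect to B_1B_2B_3: (3/7, 2/7, 2/7).
On side B_2B_3 the B_1-coordinate is zero; dropping M's B_1-weight 3/7 and renormalizing the remaining 2/7 : 2/7 gives weights 1/2, 1/2 on B_2, B_3.
N = (1/2)·(-6, -2) + (1/2)·(18, 13) = (6, 11/2).

(6, 11/2)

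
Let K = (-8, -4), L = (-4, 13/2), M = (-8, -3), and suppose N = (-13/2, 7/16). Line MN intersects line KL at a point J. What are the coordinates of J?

Barycentric coordinates of N with respect to KLM: (1/8, 3/8, 1/2).
On side KL the M-coordinate is zero; dropping N's M-weight 1/2 and renormalizing the remaining 1/8 : 3/8 gives weights 1/4, 3/4 on K, L.
J = (1/4)·(-8, -4) + (3/4)·(-4, 13/2) = (-5, 31/8).

(-5, 31/8)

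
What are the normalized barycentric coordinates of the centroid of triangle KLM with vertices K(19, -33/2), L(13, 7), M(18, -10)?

(1/3, 1/3, 1/3)

The centroid is the average of the vertices, so each weight is 1/3.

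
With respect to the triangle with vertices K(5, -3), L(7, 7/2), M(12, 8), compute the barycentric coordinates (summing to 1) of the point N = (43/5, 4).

(1/5, 2/5, 2/5)

Signed area of the reference triangle: [KLM] = ½·(5·(7/2−8) + 7·(8−(-3)) + 12·(-3−(7/2))) = ½·(-45/2 + 77 − 78) = -47/4.
[NLM] = ½·((43/5)·(7/2−8) + 7·(8−4) + 12·(4−(7/2))) = ½·(-387/10 + 28 + 6) = -47/20, so the K-coordinate is (-47/20)/(-47/4) = 1/5.
[KNM] = ½·(5·(4−8) + (43/5)·(8−(-3)) + 12·(-3−4)) = ½·(-20 + 473/5 − 84) = -47/10, so the L-coordinate is 2/5.
[KLN] = ½·(5·(7/2−4) + 7·(4−(-3)) + (43/5)·(-3−(7/2))) = ½·(-5/2 + 49 − 559/10) = -47/10, so the M-coordinate is 2/5.
Check: 1/5 + 2/5 + 2/5 = 1.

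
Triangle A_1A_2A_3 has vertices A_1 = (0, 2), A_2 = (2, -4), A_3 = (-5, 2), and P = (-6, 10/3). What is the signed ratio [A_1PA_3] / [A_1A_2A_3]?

-2/9

[A_1A_2A_3] = ½·(0·(-4−2) + 2·(2−2) + (-5)·(2−(-4))) = ½·(0 + 0 − 30) = -15.
[A_1PA_3] = ½·(0·(10/3−2) + (-6)·(2−2) + (-5)·(2−(10/3))) = ½·(0 + 0 + 20/3) = 10/3, so the ratio is (10/3)/(-15) = -2/9.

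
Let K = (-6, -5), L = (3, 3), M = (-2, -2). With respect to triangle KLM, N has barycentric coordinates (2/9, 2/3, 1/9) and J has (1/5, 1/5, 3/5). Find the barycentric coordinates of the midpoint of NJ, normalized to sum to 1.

(19/90, 13/30, 16/45)

Since both coordinate triples sum to 1, the midpoint's barycentrics are the componentwise average.
(2/9+1/5)/2 = 19/90; similarly 13/30 and 16/45.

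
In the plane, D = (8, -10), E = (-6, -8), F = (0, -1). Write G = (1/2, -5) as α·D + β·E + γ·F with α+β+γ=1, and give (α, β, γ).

Signed area of the reference triangle: [DEF] = ½·(8·(-8−(-1)) + (-6)·(-1−(-10)) + 0·(-10−(-8))) = ½·(-56 − 54 + 0) = -55.
[GEF] = ½·((1/2)·(-8−(-1)) + (-6)·(-1−(-5)) + 0·(-5−(-8))) = ½·(-7/2 − 24 + 0) = -55/4, so the D-coordinate is (-55/4)/(-55) = 1/4.
[DGF] = ½·(8·(-5−(-1)) + (1/2)·(-1−(-10)) + 0·(-10−(-5))) = ½·(-32 + 9/2 + 0) = -55/4, so the E-coordinate is 1/4.
[DEG] = ½·(8·(-8−(-5)) + (-6)·(-5−(-10)) + (1/2)·(-10−(-8))) = ½·(-24 − 30 − 1) = -55/2, so the F-coordinate is 1/2.
Check: 1/4 + 1/4 + 1/2 = 1.

(1/4, 1/4, 1/2)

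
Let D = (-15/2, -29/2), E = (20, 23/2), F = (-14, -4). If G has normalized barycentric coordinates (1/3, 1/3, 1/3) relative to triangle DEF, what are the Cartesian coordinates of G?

(-1/2, -7/3)

G = (1/3)·D + (1/3)·E + (1/3)·F.
x-coordinate: (1/3)·(-15/2) + (1/3)·20 + (1/3)·(-14) = -1/2.
y-coordinate: (1/3)·(-29/2) + (1/3)·(23/2) + (1/3)·(-4) = -7/3.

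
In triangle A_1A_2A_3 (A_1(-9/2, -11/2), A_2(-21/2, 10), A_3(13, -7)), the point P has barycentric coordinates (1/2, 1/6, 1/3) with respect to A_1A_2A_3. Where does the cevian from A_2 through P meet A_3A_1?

Line A_2P meets A_3A_1 where the A_2-coordinate vanishes; zeroing P's A_2-weight and renormalizing leaves A_3, A_1-weights 1/3 : 1/2 → (2/5, 3/5).
So Q = (2/5)·A_3 + (3/5)·A_1 = (5/2, -61/10).

(5/2, -61/10)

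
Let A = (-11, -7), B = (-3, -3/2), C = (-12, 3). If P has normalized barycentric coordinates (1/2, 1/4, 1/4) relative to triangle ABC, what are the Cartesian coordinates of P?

(-37/4, -25/8)

P = (1/2)·A + (1/4)·B + (1/4)·C.
x-coordinate: (1/2)·(-11) + (1/4)·(-3) + (1/4)·(-12) = -37/4.
y-coordinate: (1/2)·(-7) + (1/4)·(-3/2) + (1/4)·3 = -25/8.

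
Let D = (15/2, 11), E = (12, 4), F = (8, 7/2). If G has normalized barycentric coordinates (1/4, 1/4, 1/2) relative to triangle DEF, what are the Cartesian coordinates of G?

(71/8, 11/2)

G = (1/4)·D + (1/4)·E + (1/2)·F.
x-coordinate: (1/4)·(15/2) + (1/4)·12 + (1/2)·8 = 71/8.
y-coordinate: (1/4)·11 + (1/4)·4 + (1/2)·(7/2) = 11/2.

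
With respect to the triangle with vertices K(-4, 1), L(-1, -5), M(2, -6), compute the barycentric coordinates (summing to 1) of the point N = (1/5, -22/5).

(1/5, 1/5, 3/5)

Signed area of the reference triangle: [KLM] = ½·((-4)·(-5−(-6)) + (-1)·(-6−1) + 2·(1−(-5))) = ½·(-4 + 7 + 12) = 15/2.
[NLM] = ½·((1/5)·(-5−(-6)) + (-1)·(-6−(-22/5)) + 2·(-22/5−(-5))) = ½·(1/5 + 8/5 + 6/5) = 3/2, so the K-coordinate is (3/2)/(15/2) = 1/5.
[KNM] = ½·((-4)·(-22/5−(-6)) + (1/5)·(-6−1) + 2·(1−(-22/5))) = ½·(-32/5 − 7/5 + 54/5) = 3/2, so the L-coordinate is 1/5.
[KLN] = ½·((-4)·(-5−(-22/5)) + (-1)·(-22/5−1) + (1/5)·(1−(-5))) = ½·(12/5 + 27/5 + 6/5) = 9/2, so the M-coordinate is 3/5.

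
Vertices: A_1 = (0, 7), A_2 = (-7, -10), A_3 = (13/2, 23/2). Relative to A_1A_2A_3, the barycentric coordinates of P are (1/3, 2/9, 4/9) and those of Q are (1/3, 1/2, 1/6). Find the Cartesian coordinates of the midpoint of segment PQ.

(-13/24, 161/72)

Barycentric coordinates of the midpoint are the average: (1/3, 13/36, 11/36).
Converting: (1/3)·A_1 + (13/36)·A_2 + (11/36)·A_3 = (-13/24, 161/72).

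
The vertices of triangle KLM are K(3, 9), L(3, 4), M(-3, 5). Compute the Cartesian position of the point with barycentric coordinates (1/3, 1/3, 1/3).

(1, 6)

N = (1/3)·K + (1/3)·L + (1/3)·M.
x-coordinate: (1/3)·3 + (1/3)·3 + (1/3)·(-3) = 1.
y-coordinate: (1/3)·9 + (1/3)·4 + (1/3)·5 = 6.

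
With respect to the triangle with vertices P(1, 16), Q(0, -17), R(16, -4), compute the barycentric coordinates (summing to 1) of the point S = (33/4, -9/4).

(1/4, 1/4, 1/2)

Signed area of the reference triangle: [PQR] = ½·(1·(-17−(-4)) + 0·(-4−16) + 16·(16−(-17))) = ½·(-13 + 0 + 528) = 515/2.
[SQR] = ½·((33/4)·(-17−(-4)) + 0·(-4−(-9/4)) + 16·(-9/4−(-17))) = ½·(-429/4 + 0 + 236) = 515/8, so the P-coordinate is (515/8)/(515/2) = 1/4.
[PSR] = ½·(1·(-9/4−(-4)) + (33/4)·(-4−16) + 16·(16−(-9/4))) = ½·(7/4 − 165 + 292) = 515/8, so the Q-coordinate is 1/4.
[PQS] = ½·(1·(-17−(-9/4)) + 0·(-9/4−16) + (33/4)·(16−(-17))) = ½·(-59/4 + 0 + 1089/4) = 515/4, so the R-coordinate is 1/2.
Check: 1/4 + 1/4 + 1/2 = 1.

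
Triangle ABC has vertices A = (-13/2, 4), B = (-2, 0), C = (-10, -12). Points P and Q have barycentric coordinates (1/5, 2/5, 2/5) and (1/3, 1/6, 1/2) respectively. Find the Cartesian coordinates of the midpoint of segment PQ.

(-34/5, -13/3)

Barycentric coordinates of the midpoint are the average: (4/15, 17/60, 9/20).
Converting: (4/15)·A + (17/60)·B + (9/20)·C = (-34/5, -13/3).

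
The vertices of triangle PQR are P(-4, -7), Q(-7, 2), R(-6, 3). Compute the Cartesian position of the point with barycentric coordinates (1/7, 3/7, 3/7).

(-43/7, 8/7)

S = (1/7)·P + (3/7)·Q + (3/7)·R.
x-coordinate: (1/7)·(-4) + (3/7)·(-7) + (3/7)·(-6) = -43/7.
y-coordinate: (1/7)·(-7) + (3/7)·2 + (3/7)·3 = 8/7.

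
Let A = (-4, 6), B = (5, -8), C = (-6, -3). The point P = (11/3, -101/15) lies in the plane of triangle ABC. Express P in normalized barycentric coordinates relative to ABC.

(1/15, 13/15, 1/15)

Signed area of the reference triangle: [ABC] = ½·((-4)·(-8−(-3)) + 5·(-3−6) + (-6)·(6−(-8))) = ½·(20 − 45 − 84) = -109/2.
[PBC] = ½·((11/3)·(-8−(-3)) + 5·(-3−(-101/15)) + (-6)·(-101/15−(-8))) = ½·(-55/3 + 56/3 − 38/5) = -109/30, so the A-coordinate is (-109/30)/(-109/2) = 1/15.
[APC] = ½·((-4)·(-101/15−(-3)) + (11/3)·(-3−6) + (-6)·(6−(-101/15))) = ½·(224/15 − 33 − 382/5) = -1417/30, so the B-coordinate is 13/15.
[ABP] = ½·((-4)·(-8−(-101/15)) + 5·(-101/15−6) + (11/3)·(6−(-8))) = ½·(76/15 − 191/3 + 154/3) = -109/30, so the C-coordinate is 1/15.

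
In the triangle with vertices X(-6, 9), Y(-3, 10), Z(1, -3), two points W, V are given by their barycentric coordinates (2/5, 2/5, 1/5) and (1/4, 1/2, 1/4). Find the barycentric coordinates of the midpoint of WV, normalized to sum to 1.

Since both coordinate triples sum to 1, the midpoint's barycentrics are the componentwise average.
(2/5+1/4)/2 = 13/40; similarly 9/20 and 9/40.

(13/40, 9/20, 9/40)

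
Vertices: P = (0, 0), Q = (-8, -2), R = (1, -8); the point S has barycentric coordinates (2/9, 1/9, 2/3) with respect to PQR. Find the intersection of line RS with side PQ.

Line RS meets PQ where the R-coordinate vanishes; zeroing S's R-weight and renormalizing leaves P, Q-weights 2/9 : 1/9 → (2/3, 1/3).
So T = (2/3)·P + (1/3)·Q = (-8/3, -2/3).

(-8/3, -2/3)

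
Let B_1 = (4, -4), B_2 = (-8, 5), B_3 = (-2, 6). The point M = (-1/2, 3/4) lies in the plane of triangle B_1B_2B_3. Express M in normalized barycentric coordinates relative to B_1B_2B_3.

(1/2, 1/4, 1/4)

Signed area of the reference triangle: [B_1B_2B_3] = ½·(4·(5−6) + (-8)·(6−(-4)) + (-2)·(-4−5)) = ½·(-4 − 80 + 18) = -33.
[MB_2B_3] = ½·((-1/2)·(5−6) + (-8)·(6−(3/4)) + (-2)·(3/4−5)) = ½·(1/2 − 42 + 17/2) = -33/2, so the B_1-coordinate is (-33/2)/(-33) = 1/2.
[B_1MB_3] = ½·(4·(3/4−6) + (-1/2)·(6−(-4)) + (-2)·(-4−(3/4))) = ½·(-21 − 5 + 19/2) = -33/4, so the B_2-coordinate is 1/4.
[B_1B_2M] = ½·(4·(5−(3/4)) + (-8)·(3/4−(-4)) + (-1/2)·(-4−5)) = ½·(17 − 38 + 9/2) = -33/4, so the B_3-coordinate is 1/4.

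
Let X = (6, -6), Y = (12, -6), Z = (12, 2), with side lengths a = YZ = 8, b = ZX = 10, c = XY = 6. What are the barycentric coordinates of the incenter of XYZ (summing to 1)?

(1/3, 5/12, 1/4)

The incenter has barycentric coordinates proportional to the opposite side lengths: (8 : 10 : 6).
Normalizing by 8+10+6 = 24 gives (1/3, 5/12, 1/4).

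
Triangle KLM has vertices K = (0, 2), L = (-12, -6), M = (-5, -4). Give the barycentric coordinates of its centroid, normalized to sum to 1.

(1/3, 1/3, 1/3)

The centroid is the average of the vertices, so each weight is 1/3.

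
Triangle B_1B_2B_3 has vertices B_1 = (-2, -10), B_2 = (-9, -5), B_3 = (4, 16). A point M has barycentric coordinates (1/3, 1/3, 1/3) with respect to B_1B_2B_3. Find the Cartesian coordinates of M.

M = (1/3)·B_1 + (1/3)·B_2 + (1/3)·B_3.
x-coordinate: (1/3)·(-2) + (1/3)·(-9) + (1/3)·4 = -7/3.
y-coordinate: (1/3)·(-10) + (1/3)·(-5) + (1/3)·16 = 1/3.

(-7/3, 1/3)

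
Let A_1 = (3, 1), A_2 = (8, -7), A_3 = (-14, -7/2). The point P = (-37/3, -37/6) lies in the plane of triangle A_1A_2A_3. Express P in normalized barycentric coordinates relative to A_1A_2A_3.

Signed area of the reference triangle: [A_1A_2A_3] = ½·(3·(-7−(-7/2)) + 8·(-7/2−1) + (-14)·(1−(-7))) = ½·(-21/2 − 36 − 112) = -317/4.
[PA_2A_3] = ½·((-37/3)·(-7−(-7/2)) + 8·(-7/2−(-37/6)) + (-14)·(-37/6−(-7))) = ½·(259/6 + 64/3 − 35/3) = 317/12, so the A_1-coordinate is (317/12)/(-317/4) = -1/3.
[A_1PA_3] = ½·(3·(-37/6−(-7/2)) + (-37/3)·(-7/2−1) + (-14)·(1−(-37/6))) = ½·(-8 + 111/2 − 301/3) = -317/12, so the A_2-coordinate is 1/3.
[A_1A_2P] = ½·(3·(-7−(-37/6)) + 8·(-37/6−1) + (-37/3)·(1−(-7))) = ½·(-5/2 − 172/3 − 296/3) = -317/4, so the A_3-coordinate is 1.

(-1/3, 1/3, 1)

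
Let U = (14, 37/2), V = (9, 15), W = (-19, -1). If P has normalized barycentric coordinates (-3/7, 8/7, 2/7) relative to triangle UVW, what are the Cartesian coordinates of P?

P = (-3/7)·U + (8/7)·V + (2/7)·W.
x-coordinate: (-3/7)·14 + (8/7)·9 + (2/7)·(-19) = -8/7.
y-coordinate: (-3/7)·(37/2) + (8/7)·15 + (2/7)·(-1) = 125/14.

(-8/7, 125/14)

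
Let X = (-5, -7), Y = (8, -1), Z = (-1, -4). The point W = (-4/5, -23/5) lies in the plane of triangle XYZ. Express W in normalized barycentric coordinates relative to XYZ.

(2/5, 1/5, 2/5)

Signed area of the reference triangle: [XYZ] = ½·((-5)·(-1−(-4)) + 8·(-4−(-7)) + (-1)·(-7−(-1))) = ½·(-15 + 24 + 6) = 15/2.
[WYZ] = ½·((-4/5)·(-1−(-4)) + 8·(-4−(-23/5)) + (-1)·(-23/5−(-1))) = ½·(-12/5 + 24/5 + 18/5) = 3, so the X-coordinate is 3/(15/2) = 2/5.
[XWZ] = ½·((-5)·(-23/5−(-4)) + (-4/5)·(-4−(-7)) + (-1)·(-7−(-23/5))) = ½·(3 − 12/5 + 12/5) = 3/2, so the Y-coordinate is 1/5.
[XYW] = ½·((-5)·(-1−(-23/5)) + 8·(-23/5−(-7)) + (-4/5)·(-7−(-1))) = ½·(-18 + 96/5 + 24/5) = 3, so the Z-coordinate is 2/5.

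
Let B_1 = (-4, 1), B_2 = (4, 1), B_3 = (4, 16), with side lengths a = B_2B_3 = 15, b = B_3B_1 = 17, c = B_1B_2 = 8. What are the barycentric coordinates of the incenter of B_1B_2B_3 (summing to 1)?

(3/8, 17/40, 1/5)

The incenter has barycentric coordinates proportional to the opposite side lengths: (15 : 17 : 8).
Normalizing by 15+17+8 = 40 gives (3/8, 17/40, 1/5).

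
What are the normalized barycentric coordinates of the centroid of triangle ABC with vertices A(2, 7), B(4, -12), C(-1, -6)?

The centroid is the average of the vertices, so each weight is 1/3.

(1/3, 1/3, 1/3)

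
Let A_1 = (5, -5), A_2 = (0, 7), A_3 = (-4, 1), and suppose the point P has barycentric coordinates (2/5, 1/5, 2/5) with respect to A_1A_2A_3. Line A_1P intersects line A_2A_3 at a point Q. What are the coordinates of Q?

(-8/3, 3)

Line A_1P meets A_2A_3 where the A_1-coordinate vanishes; zeroing P's A_1-weight and renormalizing leaves A_2, A_3-weights 1/5 : 2/5 → (1/3, 2/3).
So Q = (1/3)·A_2 + (2/3)·A_3 = (-8/3, 3).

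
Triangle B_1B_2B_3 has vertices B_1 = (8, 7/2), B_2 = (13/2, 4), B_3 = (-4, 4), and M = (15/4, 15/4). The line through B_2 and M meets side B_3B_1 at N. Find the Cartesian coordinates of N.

(16/5, 37/10)

Barycentric coordinates of M with respect to B_1B_2B_3: (1/2, 1/6, 1/3).
On side B_3B_1 the B_2-coordinate is zero; dropping M's B_2-weight 1/6 and renormalizing the remaining 1/3 : 1/2 gives weights 2/5, 3/5 on B_3, B_1.
N = (2/5)·(-4, 4) + (3/5)·(8, 7/2) = (16/5, 37/10).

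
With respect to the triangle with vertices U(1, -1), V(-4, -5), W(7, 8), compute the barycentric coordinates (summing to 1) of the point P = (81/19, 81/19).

(5/19, 2/19, 12/19)

Signed area of the reference triangle: [UVW] = ½·(1·(-5−8) + (-4)·(8−(-1)) + 7·(-1−(-5))) = ½·(-13 − 36 + 28) = -21/2.
[PVW] = ½·((81/19)·(-5−8) + (-4)·(8−(81/19)) + 7·(81/19−(-5))) = ½·(-1053/19 − 284/19 + 1232/19) = -105/38, so the U-coordinate is (-105/38)/(-21/2) = 5/19.
[UPW] = ½·(1·(81/19−8) + (81/19)·(8−(-1)) + 7·(-1−(81/19))) = ½·(-71/19 + 729/19 − 700/19) = -21/19, so the V-coordinate is 2/19.
[UVP] = ½·(1·(-5−(81/19)) + (-4)·(81/19−(-1)) + (81/19)·(-1−(-5))) = ½·(-176/19 − 400/19 + 324/19) = -126/19, so the W-coordinate is 12/19.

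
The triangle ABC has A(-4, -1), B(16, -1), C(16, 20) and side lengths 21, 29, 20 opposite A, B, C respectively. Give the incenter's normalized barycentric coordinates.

(3/10, 29/70, 2/7)

The incenter has barycentric coordinates proportional to the opposite side lengths: (21 : 29 : 20).
Normalizing by 21+29+20 = 70 gives (3/10, 29/70, 2/7).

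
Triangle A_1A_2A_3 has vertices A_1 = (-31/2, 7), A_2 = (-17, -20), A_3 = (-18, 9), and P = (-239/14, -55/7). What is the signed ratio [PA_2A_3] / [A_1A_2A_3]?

[A_1A_2A_3] = ½·((-31/2)·(-20−9) + (-17)·(9−7) + (-18)·(7−(-20))) = ½·(899/2 − 34 − 486) = -141/4.
[PA_2A_3] = ½·((-239/14)·(-20−9) + (-17)·(9−(-55/7)) + (-18)·(-55/7−(-20))) = ½·(6931/14 − 2006/7 − 1530/7) = -141/28, so the ratio is (-141/28)/(-141/4) = 1/7.

1/7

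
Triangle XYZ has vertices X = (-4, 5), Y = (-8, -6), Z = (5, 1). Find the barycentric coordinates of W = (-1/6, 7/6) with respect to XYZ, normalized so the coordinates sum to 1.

(1/3, 1/6, 1/2)

Signed area of the reference triangle: [XYZ] = ½·((-4)·(-6−1) + (-8)·(1−5) + 5·(5−(-6))) = ½·(28 + 32 + 55) = 115/2.
[WYZ] = ½·((-1/6)·(-6−1) + (-8)·(1−(7/6)) + 5·(7/6−(-6))) = ½·(7/6 + 4/3 + 215/6) = 115/6, so the X-coordinate is (115/6)/(115/2) = 1/3.
[XWZ] = ½·((-4)·(7/6−1) + (-1/6)·(1−5) + 5·(5−(7/6))) = ½·(-2/3 + 2/3 + 115/6) = 115/12, so the Y-coordinate is 1/6.
[XYW] = ½·((-4)·(-6−(7/6)) + (-8)·(7/6−5) + (-1/6)·(5−(-6))) = ½·(86/3 + 92/3 − 11/6) = 115/4, so the Z-coordinate is 1/2.
Check: 1/3 + 1/6 + 1/2 = 1.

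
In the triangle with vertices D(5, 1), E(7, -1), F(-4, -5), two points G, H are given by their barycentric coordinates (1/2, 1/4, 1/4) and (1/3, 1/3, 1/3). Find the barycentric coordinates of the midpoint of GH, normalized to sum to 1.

(5/12, 7/24, 7/24)

Since both coordinate triples sum to 1, the midpoint's barycentrics are the componentwise average.
(1/2+1/3)/2 = 5/12; similarly 7/24 and 7/24.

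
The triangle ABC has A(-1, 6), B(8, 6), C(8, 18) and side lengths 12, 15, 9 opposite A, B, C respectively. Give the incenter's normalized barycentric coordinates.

(1/3, 5/12, 1/4)

The incenter has barycentric coordinates proportional to the opposite side lengths: (12 : 15 : 9).
Normalizing by 12+15+9 = 36 gives (1/3, 5/12, 1/4).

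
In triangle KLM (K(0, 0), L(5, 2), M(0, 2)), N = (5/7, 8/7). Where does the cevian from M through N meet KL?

Barycentric coordinates of N with respect to KLM: (3/7, 1/7, 3/7).
On side KL the M-coordinate is zero; dropping N's M-weight 3/7 and renormalizing the remaining 3/7 : 1/7 gives weights 3/4, 1/4 on K, L.
J = (3/4)·(0, 0) + (1/4)·(5, 2) = (5/4, 1/2).

(5/4, 1/2)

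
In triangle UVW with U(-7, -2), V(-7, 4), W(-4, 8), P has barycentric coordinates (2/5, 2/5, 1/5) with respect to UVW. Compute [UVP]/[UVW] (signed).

1/5

The signed ratio [UVP]/[UVW] equals the barycentric coordinate of P at vertex W, which is 1/5.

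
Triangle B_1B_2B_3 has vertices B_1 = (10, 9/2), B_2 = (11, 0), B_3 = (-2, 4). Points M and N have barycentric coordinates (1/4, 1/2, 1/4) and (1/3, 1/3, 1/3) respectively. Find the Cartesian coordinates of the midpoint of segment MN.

(83/12, 119/48)

Barycentric coordinates of the midpoint are the average: (7/24, 5/12, 7/24).
Converting: (7/24)·B_1 + (5/12)·B_2 + (7/24)·B_3 = (83/12, 119/48).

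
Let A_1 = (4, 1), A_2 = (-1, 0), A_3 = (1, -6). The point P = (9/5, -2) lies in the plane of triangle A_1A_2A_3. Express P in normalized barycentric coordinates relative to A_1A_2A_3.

Signed area of the reference triangle: [A_1A_2A_3] = ½·(4·(0−(-6)) + (-1)·(-6−1) + 1·(1−0)) = ½·(24 + 7 + 1) = 16.
[PA_2A_3] = ½·((9/5)·(0−(-6)) + (-1)·(-6−(-2)) + 1·(-2−0)) = ½·(54/5 + 4 − 2) = 32/5, so the A_1-coordinate is (32/5)/16 = 2/5.
[A_1PA_3] = ½·(4·(-2−(-6)) + (9/5)·(-6−1) + 1·(1−(-2))) = ½·(16 − 63/5 + 3) = 16/5, so the A_2-coordinate is 1/5.
[A_1A_2P] = ½·(4·(0−(-2)) + (-1)·(-2−1) + (9/5)·(1−0)) = ½·(8 + 3 + 9/5) = 32/5, so the A_3-coordinate is 2/5.

(2/5, 1/5, 2/5)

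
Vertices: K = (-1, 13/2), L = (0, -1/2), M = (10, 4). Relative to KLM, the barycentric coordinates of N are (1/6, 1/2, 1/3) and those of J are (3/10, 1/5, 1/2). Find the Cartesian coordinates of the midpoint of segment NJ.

(59/15, 361/120)

Barycentric coordinates of the midpoint are the average: (7/30, 7/20, 5/12).
Converting: (7/30)·K + (7/20)·L + (5/12)·M = (59/15, 361/120).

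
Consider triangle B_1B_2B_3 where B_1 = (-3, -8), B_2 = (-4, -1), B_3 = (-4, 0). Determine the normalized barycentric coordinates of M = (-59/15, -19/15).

(1/15, 11/15, 1/5)

Signed area of the reference triangle: [B_1B_2B_3] = ½·((-3)·(-1−0) + (-4)·(0−(-8)) + (-4)·(-8−(-1))) = ½·(3 − 32 + 28) = -1/2.
[MB_2B_3] = ½·((-59/15)·(-1−0) + (-4)·(0−(-19/15)) + (-4)·(-19/15−(-1))) = ½·(59/15 − 76/15 + 16/15) = -1/30, so the B_1-coordinate is (-1/30)/(-1/2) = 1/15.
[B_1MB_3] = ½·((-3)·(-19/15−0) + (-59/15)·(0−(-8)) + (-4)·(-8−(-19/15))) = ½·(19/5 − 472/15 + 404/15) = -11/30, so the B_2-coordinate is 11/15.
[B_1B_2M] = ½·((-3)·(-1−(-19/15)) + (-4)·(-19/15−(-8)) + (-59/15)·(-8−(-1))) = ½·(-4/5 − 404/15 + 413/15) = -1/10, so the B_3-coordinate is 1/5.
Check: 1/15 + 11/15 + 1/5 = 1.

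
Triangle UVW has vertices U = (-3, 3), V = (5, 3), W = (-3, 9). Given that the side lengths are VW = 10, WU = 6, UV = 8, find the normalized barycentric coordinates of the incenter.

(5/12, 1/4, 1/3)

The incenter has barycentric coordinates proportional to the opposite side lengths: (10 : 6 : 8).
Normalizing by 10+6+8 = 24 gives (5/12, 1/4, 1/3).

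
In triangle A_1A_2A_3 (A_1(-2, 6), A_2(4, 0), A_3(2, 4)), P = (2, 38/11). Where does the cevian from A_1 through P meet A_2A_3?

Barycentric coordinates of P with respect to A_1A_2A_3: (1/11, 2/11, 8/11).
On side A_2A_3 the A_1-coordinate is zero; dropping P's A_1-weight 1/11 and renormalizing the remaining 2/11 : 8/11 gives weights 1/5, 4/5 on A_2, A_3.
Q = (1/5)·(4, 0) + (4/5)·(2, 4) = (12/5, 16/5).

(12/5, 16/5)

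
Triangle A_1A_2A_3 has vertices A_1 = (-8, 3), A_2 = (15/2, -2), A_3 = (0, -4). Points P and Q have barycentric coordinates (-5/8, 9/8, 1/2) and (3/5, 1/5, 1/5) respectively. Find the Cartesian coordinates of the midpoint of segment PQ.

Barycentric coordinates of the midpoint are the average: (-1/80, 53/80, 7/20).
Converting: (-1/80)·A_1 + (53/80)·A_2 + (7/20)·A_3 = (811/160, -221/80).

(811/160, -221/80)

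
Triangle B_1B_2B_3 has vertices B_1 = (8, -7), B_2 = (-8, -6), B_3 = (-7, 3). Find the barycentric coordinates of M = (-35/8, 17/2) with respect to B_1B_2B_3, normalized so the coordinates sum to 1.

Signed area of the reference triangle: [B_1B_2B_3] = ½·(8·(-6−3) + (-8)·(3−(-7)) + (-7)·(-7−(-6))) = ½·(-72 − 80 + 7) = -145/2.
[MB_2B_3] = ½·((-35/8)·(-6−3) + (-8)·(3−(17/2)) + (-7)·(17/2−(-6))) = ½·(315/8 + 44 − 203/2) = -145/16, so the B_1-coordinate is (-145/16)/(-145/2) = 1/8.
[B_1MB_3] = ½·(8·(17/2−3) + (-35/8)·(3−(-7)) + (-7)·(-7−(17/2))) = ½·(44 − 175/4 + 217/2) = 435/8, so the B_2-coordinate is -3/4.
[B_1B_2M] = ½·(8·(-6−(17/2)) + (-8)·(17/2−(-7)) + (-35/8)·(-7−(-6))) = ½·(-116 − 124 + 35/8) = -1885/16, so the B_3-coordinate is 13/8.

(1/8, -3/4, 13/8)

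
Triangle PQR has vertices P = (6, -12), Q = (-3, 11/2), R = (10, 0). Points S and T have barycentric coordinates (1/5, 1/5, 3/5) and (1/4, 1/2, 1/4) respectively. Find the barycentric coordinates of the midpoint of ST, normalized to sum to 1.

(9/40, 7/20, 17/40)

Since both coordinate triples sum to 1, the midpoint's barycentrics are the componentwise average.
(1/5+1/4)/2 = 9/40; similarly 7/20 and 17/40.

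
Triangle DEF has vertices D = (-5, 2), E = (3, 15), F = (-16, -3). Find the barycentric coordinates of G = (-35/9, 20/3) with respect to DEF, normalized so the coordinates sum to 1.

Signed area of the reference triangle: [DEF] = ½·((-5)·(15−(-3)) + 3·(-3−2) + (-16)·(2−15)) = ½·(-90 − 15 + 208) = 103/2.
[GEF] = ½·((-35/9)·(15−(-3)) + 3·(-3−(20/3)) + (-16)·(20/3−15)) = ½·(-70 − 29 + 400/3) = 103/6, so the D-coordinate is (103/6)/(103/2) = 1/3.
[DGF] = ½·((-5)·(20/3−(-3)) + (-35/9)·(-3−2) + (-16)·(2−(20/3))) = ½·(-145/3 + 175/9 + 224/3) = 206/9, so the E-coordinate is 4/9.
[DEG] = ½·((-5)·(15−(20/3)) + 3·(20/3−2) + (-35/9)·(2−15)) = ½·(-125/3 + 14 + 455/9) = 103/9, so the F-coordinate is 2/9.
Check: 1/3 + 4/9 + 2/9 = 1.

(1/3, 4/9, 2/9)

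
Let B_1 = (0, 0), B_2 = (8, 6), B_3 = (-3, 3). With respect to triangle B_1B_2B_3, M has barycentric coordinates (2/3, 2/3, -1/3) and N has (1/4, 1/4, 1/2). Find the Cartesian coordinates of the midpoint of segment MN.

Barycentric coordinates of the midpoint are the average: (11/24, 11/24, 1/12).
Converting: (11/24)·B_1 + (11/24)·B_2 + (1/12)·B_3 = (41/12, 3).

(41/12, 3)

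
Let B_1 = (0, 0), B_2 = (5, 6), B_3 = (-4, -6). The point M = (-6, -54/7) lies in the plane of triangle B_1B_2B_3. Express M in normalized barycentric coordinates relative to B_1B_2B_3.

Signed area of the reference triangle: [B_1B_2B_3] = ½·(0·(6−(-6)) + 5·(-6−0) + (-4)·(0−6)) = ½·(0 − 30 + 24) = -3.
[MB_2B_3] = ½·((-6)·(6−(-6)) + 5·(-6−(-54/7)) + (-4)·(-54/7−6)) = ½·(-72 + 60/7 + 384/7) = -30/7, so the B_1-coordinate is (-30/7)/(-3) = 10/7.
[B_1MB_3] = ½·(0·(-54/7−(-6)) + (-6)·(-6−0) + (-4)·(0−(-54/7))) = ½·(0 + 36 − 216/7) = 18/7, so the B_2-coordinate is -6/7.
[B_1B_2M] = ½·(0·(6−(-54/7)) + 5·(-54/7−0) + (-6)·(0−6)) = ½·(0 − 270/7 + 36) = -9/7, so the B_3-coordinate is 3/7.
Check: 10/7 − 6/7 + 3/7 = 1.

(10/7, -6/7, 3/7)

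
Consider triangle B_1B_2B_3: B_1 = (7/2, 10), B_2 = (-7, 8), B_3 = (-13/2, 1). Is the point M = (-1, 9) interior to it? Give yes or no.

Barycentric coordinates of M: (85/149, 61/149, 3/149).
The three coordinates are positive, positive, positive; a point is interior exactly when all three are positive.

yes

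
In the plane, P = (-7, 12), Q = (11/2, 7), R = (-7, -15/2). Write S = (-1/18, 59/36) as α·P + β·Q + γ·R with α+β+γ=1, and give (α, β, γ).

Signed area of the reference triangle: [PQR] = ½·((-7)·(7−(-15/2)) + (11/2)·(-15/2−12) + (-7)·(12−7)) = ½·(-203/2 − 429/4 − 35) = -975/8.
[SQR] = ½·((-1/18)·(7−(-15/2)) + (11/2)·(-15/2−(59/36)) + (-7)·(59/36−7)) = ½·(-29/36 − 3619/72 + 1351/36) = -325/48, so the P-coordinate is (-325/48)/(-975/8) = 1/18.
[PSR] = ½·((-7)·(59/36−(-15/2)) + (-1/18)·(-15/2−12) + (-7)·(12−(59/36))) = ½·(-2303/36 + 13/12 − 2611/36) = -1625/24, so the Q-coordinate is 5/9.
[PQS] = ½·((-7)·(7−(59/36)) + (11/2)·(59/36−12) + (-1/18)·(12−7)) = ½·(-1351/36 − 4103/72 − 5/18) = -2275/48, so the R-coordinate is 7/18.

(1/18, 5/9, 7/18)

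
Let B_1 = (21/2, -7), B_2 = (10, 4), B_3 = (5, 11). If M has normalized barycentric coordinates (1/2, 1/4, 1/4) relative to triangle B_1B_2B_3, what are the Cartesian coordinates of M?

M = (1/2)·B_1 + (1/4)·B_2 + (1/4)·B_3.
x-coordinate: (1/2)·(21/2) + (1/4)·10 + (1/4)·5 = 9.
y-coordinate: (1/2)·(-7) + (1/4)·4 + (1/4)·11 = 1/4.

(9, 1/4)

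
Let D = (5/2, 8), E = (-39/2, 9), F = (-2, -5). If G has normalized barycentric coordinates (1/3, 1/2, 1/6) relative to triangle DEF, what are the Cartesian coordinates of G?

G = (1/3)·D + (1/2)·E + (1/6)·F.
x-coordinate: (1/3)·(5/2) + (1/2)·(-39/2) + (1/6)·(-2) = -37/4.
y-coordinate: (1/3)·8 + (1/2)·9 + (1/6)·(-5) = 19/3.

(-37/4, 19/3)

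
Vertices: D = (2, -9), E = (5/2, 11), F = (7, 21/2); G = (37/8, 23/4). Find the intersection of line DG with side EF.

(11/2, 32/3)

Barycentric coordinates of G with respect to DEF: (1/4, 1/4, 1/2).
On side EF the D-coordinate is zero; dropping G's D-weight 1/4 and renormalizing the remaining 1/4 : 1/2 gives weights 1/3, 2/3 on E, F.
H = (1/3)·(5/2, 11) + (2/3)·(7, 21/2) = (11/2, 32/3).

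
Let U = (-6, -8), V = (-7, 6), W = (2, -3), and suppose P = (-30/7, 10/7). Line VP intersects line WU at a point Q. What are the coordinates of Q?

(-2/3, -14/3)

Barycentric coordinates of P with respect to UVW: (1/7, 4/7, 2/7).
On side WU the V-coordinate is zero; dropping P's V-weight 4/7 and renormalizing the remaining 2/7 : 1/7 gives weights 2/3, 1/3 on W, U.
Q = (2/3)·(2, -3) + (1/3)·(-6, -8) = (-2/3, -14/3).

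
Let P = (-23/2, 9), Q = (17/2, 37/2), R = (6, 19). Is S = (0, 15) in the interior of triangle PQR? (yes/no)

yes

Barycentric coordinates of S: (52/135, 8/27, 43/135).
The three coordinates are positive, positive, positive; a point is interior exactly when all three are positive.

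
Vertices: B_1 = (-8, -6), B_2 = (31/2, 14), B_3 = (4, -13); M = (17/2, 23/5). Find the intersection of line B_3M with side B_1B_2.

Barycentric coordinates of M with respect to B_1B_2B_3: (1/5, 3/5, 1/5).
On side B_1B_2 the B_3-coordinate is zero; dropping M's B_3-weight 1/5 and renormalizing the remaining 1/5 : 3/5 gives weights 1/4, 3/4 on B_1, B_2.
N = (1/4)·(-8, -6) + (3/4)·(31/2, 14) = (77/8, 9).

(77/8, 9)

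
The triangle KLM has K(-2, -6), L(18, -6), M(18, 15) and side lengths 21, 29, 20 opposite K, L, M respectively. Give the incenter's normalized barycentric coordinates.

(3/10, 29/70, 2/7)

The incenter has barycentric coordinates proportional to the opposite side lengths: (21 : 29 : 20).
Normalizing by 21+29+20 = 70 gives (3/10, 29/70, 2/7).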